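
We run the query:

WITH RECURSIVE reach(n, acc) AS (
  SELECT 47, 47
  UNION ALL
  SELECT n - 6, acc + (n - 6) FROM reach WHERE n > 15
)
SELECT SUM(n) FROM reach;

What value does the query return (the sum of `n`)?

203

Base: n=47, acc=47.
Iteration 1: 47 > 15 holds -> n = 47 - 6 = 41, acc = 47 + 41 = 88.
Iteration 2: 41 > 15 holds -> n = 41 - 6 = 35, acc = 88 + 35 = 123.
Iteration 3: 35 > 15 holds -> n = 35 - 6 = 29, acc = 123 + 29 = 152.
Iteration 4: 29 > 15 holds -> n = 29 - 6 = 23, acc = 152 + 23 = 175.
Iteration 5: 23 > 15 holds -> n = 23 - 6 = 17, acc = 175 + 17 = 192.
Iteration 6: 17 > 15 holds -> n = 17 - 6 = 11, acc = 192 + 11 = 203.
Iteration 7: 11 > 15 fails; recursion stops.
SUM(n) = 47 + 41 + 35 + 29 + 23 + 17 + 11 = 203.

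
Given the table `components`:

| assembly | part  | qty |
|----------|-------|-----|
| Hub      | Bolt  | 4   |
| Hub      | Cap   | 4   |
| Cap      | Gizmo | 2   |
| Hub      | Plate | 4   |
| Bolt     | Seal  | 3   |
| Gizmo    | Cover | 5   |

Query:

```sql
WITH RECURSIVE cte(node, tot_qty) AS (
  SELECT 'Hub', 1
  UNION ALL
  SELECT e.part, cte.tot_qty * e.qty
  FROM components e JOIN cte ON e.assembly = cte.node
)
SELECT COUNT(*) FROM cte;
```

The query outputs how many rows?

7

Base: (Hub, tot_qty=1).
Iteration 1: components of {Hub} -> Bolt = 1*4 = 4, Cap = 1*4 = 4, Plate = 1*4 = 4.
Iteration 2: components of {Bolt,Cap,Plate} -> Gizmo = 4*2 = 8, Seal = 4*3 = 12.
Iteration 3: components of {Gizmo,Seal} -> Cover = 8*5 = 40.
Iteration 4: no further components; recursion stops.
Total rows emitted: 7.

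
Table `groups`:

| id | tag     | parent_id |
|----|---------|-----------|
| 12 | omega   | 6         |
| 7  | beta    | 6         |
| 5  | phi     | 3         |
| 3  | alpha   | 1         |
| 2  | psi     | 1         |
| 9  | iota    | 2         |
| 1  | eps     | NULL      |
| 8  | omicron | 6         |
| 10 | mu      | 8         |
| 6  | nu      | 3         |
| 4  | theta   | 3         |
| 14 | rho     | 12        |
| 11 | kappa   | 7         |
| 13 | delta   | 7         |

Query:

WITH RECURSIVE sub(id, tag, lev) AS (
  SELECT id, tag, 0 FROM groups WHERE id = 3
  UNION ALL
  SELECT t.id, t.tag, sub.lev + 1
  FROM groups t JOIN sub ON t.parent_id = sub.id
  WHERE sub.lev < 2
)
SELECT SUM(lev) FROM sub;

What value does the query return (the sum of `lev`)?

Base: id=3 (alpha) at lev 0.
Iteration 1: rows with parent_id in {3} -> theta (id 4, lev 1), phi (id 5, lev 1), nu (id 6, lev 1).
Iteration 2: rows with parent_id in {4,5,6} -> beta (id 7, lev 2), omicron (id 8, lev 2), omega (id 12, lev 2).
Iteration 3: lev < 2 fails for all current rows; recursion stops.
SUM(lev) = 0 + 1 + 1 + 1 + 2 + 2 + 2 = 9.

9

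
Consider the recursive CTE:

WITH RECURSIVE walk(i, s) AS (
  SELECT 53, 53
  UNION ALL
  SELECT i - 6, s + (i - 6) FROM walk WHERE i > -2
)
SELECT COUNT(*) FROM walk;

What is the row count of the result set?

Base: i=53, s=53.
Iteration 1: 53 > -2 holds -> i = 53 - 6 = 47, s = 53 + 47 = 100.
Iteration 2: 47 > -2 holds -> i = 47 - 6 = 41, s = 100 + 41 = 141.
Iteration 3: 41 > -2 holds -> i = 41 - 6 = 35, s = 141 + 35 = 176.
Iteration 4: 35 > -2 holds -> i = 35 - 6 = 29, s = 176 + 29 = 205.
Iteration 5: 29 > -2 holds -> i = 29 - 6 = 23, s = 205 + 23 = 228.
Iteration 6: 23 > -2 holds -> i = 23 - 6 = 17, s = 228 + 17 = 245.
Iteration 7: 17 > -2 holds -> i = 17 - 6 = 11, s = 245 + 11 = 256.
Iteration 8: 11 > -2 holds -> i = 11 - 6 = 5, s = 256 + 5 = 261.
Iteration 9: 5 > -2 holds -> i = 5 - 6 = -1, s = 261 + -1 = 260.
Iteration 10: -1 > -2 holds -> i = -1 - 6 = -7, s = 260 + -7 = 253.
Iteration 11: -7 > -2 fails; recursion stops.
Total rows emitted: 11.

11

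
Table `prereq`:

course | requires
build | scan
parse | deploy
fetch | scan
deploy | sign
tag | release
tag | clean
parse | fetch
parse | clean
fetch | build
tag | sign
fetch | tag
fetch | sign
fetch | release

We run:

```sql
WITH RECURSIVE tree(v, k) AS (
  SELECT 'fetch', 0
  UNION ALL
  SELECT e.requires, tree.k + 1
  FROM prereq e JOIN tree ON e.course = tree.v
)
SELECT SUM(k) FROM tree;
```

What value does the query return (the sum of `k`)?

Base: (fetch, k=0).
Iteration 1: edges from {fetch} -> (build, k=1), (release, k=1), (scan, k=1), (sign, k=1), (tag, k=1).
Iteration 2: edges from {build,release,scan,sign,tag} -> (clean, k=2), (release, k=2), (scan, k=2), (sign, k=2).
Iteration 3: no outgoing edges from {clean,release,scan,sign}; recursion stops.
SUM(k) = 0 + 1 + 1 + 1 + 1 + 1 + 2 + 2 + 2 + 2 = 13.

13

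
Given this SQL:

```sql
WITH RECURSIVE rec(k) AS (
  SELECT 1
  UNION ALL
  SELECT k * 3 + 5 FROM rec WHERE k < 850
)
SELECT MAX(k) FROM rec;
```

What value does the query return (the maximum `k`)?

2549

Base: k=1.
Iteration 1: 1 < 850 holds -> k = 1 * 3 + 5 = 8.
Iteration 2: 8 < 850 holds -> k = 8 * 3 + 5 = 29.
Iteration 3: 29 < 850 holds -> k = 29 * 3 + 5 = 92.
Iteration 4: 92 < 850 holds -> k = 92 * 3 + 5 = 281.
Iteration 5: 281 < 850 holds -> k = 281 * 3 + 5 = 848.
Iteration 6: 848 < 850 holds -> k = 848 * 3 + 5 = 2549.
Iteration 7: 2549 < 850 fails; recursion stops.
k values: 1, 8, 29, 92, 281, 848, 2549; the maximum is 2549.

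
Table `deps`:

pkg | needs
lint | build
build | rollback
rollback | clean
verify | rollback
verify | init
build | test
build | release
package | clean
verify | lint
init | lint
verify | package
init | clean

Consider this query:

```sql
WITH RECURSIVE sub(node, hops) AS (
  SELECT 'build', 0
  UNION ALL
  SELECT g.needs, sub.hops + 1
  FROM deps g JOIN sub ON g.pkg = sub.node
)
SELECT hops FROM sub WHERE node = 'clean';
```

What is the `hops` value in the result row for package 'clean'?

Base: (build, hops=0).
Iteration 1: edges from {build} -> (release, hops=1), (rollback, hops=1), (test, hops=1).
Iteration 2: edges from {release,rollback,test} -> (clean, hops=2).
Iteration 3: no outgoing edges from {clean}; recursion stops.

2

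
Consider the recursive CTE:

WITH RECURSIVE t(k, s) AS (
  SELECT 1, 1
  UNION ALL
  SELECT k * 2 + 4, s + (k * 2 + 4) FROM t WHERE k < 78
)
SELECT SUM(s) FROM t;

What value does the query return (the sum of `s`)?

516

Base: k=1, s=1.
Iteration 1: 1 < 78 holds -> k = 1 * 2 + 4 = 6, s = 1 + 6 = 7.
Iteration 2: 6 < 78 holds -> k = 6 * 2 + 4 = 16, s = 7 + 16 = 23.
Iteration 3: 16 < 78 holds -> k = 16 * 2 + 4 = 36, s = 23 + 36 = 59.
Iteration 4: 36 < 78 holds -> k = 36 * 2 + 4 = 76, s = 59 + 76 = 135.
Iteration 5: 76 < 78 holds -> k = 76 * 2 + 4 = 156, s = 135 + 156 = 291.
Iteration 6: 156 < 78 fails; recursion stops.
SUM(s) = 1 + 7 + 23 + 59 + 135 + 291 = 516.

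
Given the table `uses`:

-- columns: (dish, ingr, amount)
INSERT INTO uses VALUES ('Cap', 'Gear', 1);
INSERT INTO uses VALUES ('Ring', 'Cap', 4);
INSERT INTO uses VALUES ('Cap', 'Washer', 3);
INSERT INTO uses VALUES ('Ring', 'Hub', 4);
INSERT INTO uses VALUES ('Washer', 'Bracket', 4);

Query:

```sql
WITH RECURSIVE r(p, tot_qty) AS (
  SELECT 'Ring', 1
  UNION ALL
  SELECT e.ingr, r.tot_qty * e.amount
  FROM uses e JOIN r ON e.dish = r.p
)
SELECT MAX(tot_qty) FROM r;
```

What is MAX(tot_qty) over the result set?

Base: (Ring, tot_qty=1).
Iteration 1: components of {Ring} -> Cap = 1*4 = 4, Hub = 1*4 = 4.
Iteration 2: components of {Cap,Hub} -> Gear = 4*1 = 4, Washer = 4*3 = 12.
Iteration 3: components of {Gear,Washer} -> Bracket = 12*4 = 48.
Iteration 4: no further components; recursion stops.
tot_qty values: 1, 4, 4, 12, 4, 48; the maximum is 48.

48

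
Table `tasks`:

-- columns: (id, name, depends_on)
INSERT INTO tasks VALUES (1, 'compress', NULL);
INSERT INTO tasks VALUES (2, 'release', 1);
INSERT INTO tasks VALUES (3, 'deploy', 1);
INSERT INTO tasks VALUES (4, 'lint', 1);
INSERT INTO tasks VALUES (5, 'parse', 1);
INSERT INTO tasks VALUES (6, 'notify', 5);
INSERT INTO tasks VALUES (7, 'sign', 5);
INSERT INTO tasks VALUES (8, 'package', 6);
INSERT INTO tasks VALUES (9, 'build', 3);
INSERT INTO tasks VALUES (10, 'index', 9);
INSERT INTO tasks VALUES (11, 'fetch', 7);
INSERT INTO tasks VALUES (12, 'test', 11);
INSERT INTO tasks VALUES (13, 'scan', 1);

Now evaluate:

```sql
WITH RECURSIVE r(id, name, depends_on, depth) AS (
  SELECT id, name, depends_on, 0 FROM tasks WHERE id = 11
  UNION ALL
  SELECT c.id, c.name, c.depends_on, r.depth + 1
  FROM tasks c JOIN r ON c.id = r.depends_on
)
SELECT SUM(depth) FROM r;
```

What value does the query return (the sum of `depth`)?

Base: id=11 (fetch), depends_on=7, depth 0.
Iteration 1: join on id=7 -> sign (id 7, depends_on=5, depth 1).
Iteration 2: join on id=5 -> parse (id 5, depends_on=1, depth 2).
Iteration 3: join on id=1 -> compress (id 1, depends_on=NULL, depth 3).
Iteration 4: depends_on is NULL; no match; recursion stops.
SUM(depth) = 0 + 1 + 2 + 3 = 6.

6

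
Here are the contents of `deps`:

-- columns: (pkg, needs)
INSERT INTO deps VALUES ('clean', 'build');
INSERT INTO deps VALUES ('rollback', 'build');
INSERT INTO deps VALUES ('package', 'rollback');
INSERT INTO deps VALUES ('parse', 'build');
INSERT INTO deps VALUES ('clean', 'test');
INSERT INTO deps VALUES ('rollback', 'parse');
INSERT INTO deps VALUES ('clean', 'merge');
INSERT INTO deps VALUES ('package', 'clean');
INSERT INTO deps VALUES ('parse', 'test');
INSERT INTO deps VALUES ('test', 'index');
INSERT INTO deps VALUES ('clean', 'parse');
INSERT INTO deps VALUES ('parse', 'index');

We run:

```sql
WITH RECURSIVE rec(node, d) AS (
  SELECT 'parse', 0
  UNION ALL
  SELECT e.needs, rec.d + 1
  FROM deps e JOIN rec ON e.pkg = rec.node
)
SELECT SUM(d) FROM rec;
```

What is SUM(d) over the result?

Base: (parse, d=0).
Iteration 1: edges from {parse} -> (build, d=1), (index, d=1), (test, d=1).
Iteration 2: edges from {build,index,test} -> (index, d=2).
Iteration 3: no outgoing edges from {index}; recursion stops.
SUM(d) = 0 + 1 + 1 + 1 + 2 = 5.

5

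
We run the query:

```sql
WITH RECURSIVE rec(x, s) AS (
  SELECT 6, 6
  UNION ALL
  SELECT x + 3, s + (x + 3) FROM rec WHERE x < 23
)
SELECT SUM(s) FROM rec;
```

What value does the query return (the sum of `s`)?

336

Base: x=6, s=6.
Iteration 1: 6 < 23 holds -> x = 6 + 3 = 9, s = 6 + 9 = 15.
Iteration 2: 9 < 23 holds -> x = 9 + 3 = 12, s = 15 + 12 = 27.
Iteration 3: 12 < 23 holds -> x = 12 + 3 = 15, s = 27 + 15 = 42.
Iteration 4: 15 < 23 holds -> x = 15 + 3 = 18, s = 42 + 18 = 60.
Iteration 5: 18 < 23 holds -> x = 18 + 3 = 21, s = 60 + 21 = 81.
Iteration 6: 21 < 23 holds -> x = 21 + 3 = 24, s = 81 + 24 = 105.
Iteration 7: 24 < 23 fails; recursion stops.
SUM(s) = 6 + 15 + 27 + 42 + 60 + 81 + 105 = 336.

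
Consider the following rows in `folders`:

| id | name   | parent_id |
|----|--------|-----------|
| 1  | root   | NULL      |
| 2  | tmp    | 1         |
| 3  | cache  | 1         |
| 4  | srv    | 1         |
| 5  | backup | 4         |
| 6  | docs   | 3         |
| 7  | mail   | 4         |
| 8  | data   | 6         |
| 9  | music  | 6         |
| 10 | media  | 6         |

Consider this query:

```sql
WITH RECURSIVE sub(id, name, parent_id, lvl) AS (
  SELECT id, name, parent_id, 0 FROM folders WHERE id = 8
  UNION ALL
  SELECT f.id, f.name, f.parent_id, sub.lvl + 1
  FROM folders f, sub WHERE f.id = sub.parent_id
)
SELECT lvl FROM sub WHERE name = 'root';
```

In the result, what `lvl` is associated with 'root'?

Base: id=8 (data), parent_id=6, lvl 0.
Iteration 1: join on id=6 -> docs (id 6, parent_id=3, lvl 1).
Iteration 2: join on id=3 -> cache (id 3, parent_id=1, lvl 2).
Iteration 3: join on id=1 -> root (id 1, parent_id=NULL, lvl 3).
Iteration 4: parent_id is NULL; no match; recursion stops.

3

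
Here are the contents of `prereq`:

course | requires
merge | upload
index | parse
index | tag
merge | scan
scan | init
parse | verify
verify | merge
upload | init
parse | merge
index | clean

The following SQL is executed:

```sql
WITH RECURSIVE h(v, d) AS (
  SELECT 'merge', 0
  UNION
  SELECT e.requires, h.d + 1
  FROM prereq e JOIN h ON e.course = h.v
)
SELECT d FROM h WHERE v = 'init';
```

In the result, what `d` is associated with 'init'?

Base: (merge, d=0).
Iteration 1: edges from {merge} -> (scan, d=1), (upload, d=1).
Iteration 2: edges from {scan,upload} -> (init, d=2). [UNION drops 1 duplicate row(s)]
Iteration 3: no outgoing edges from {init}; recursion stops.

2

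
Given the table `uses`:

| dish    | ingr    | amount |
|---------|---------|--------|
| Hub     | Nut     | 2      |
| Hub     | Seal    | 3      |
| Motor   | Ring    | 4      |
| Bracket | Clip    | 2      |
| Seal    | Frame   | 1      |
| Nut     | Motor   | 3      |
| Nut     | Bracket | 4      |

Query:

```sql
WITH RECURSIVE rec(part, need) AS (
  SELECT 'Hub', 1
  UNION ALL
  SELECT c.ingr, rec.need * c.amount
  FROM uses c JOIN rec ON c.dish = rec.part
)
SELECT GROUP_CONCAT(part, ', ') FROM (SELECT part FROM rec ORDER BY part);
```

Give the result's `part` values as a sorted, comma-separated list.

Base: (Hub, need=1).
Iteration 1: components of {Hub} -> Nut = 1*2 = 2, Seal = 1*3 = 3.
Iteration 2: components of {Nut,Seal} -> Bracket = 2*4 = 8, Frame = 3*1 = 3, Motor = 2*3 = 6.
Iteration 3: components of {Bracket,Frame,Motor} -> Clip = 8*2 = 16, Ring = 6*4 = 24.
Iteration 4: no further components; recursion stops.

Bracket, Clip, Frame, Hub, Motor, Nut, Ring, Seal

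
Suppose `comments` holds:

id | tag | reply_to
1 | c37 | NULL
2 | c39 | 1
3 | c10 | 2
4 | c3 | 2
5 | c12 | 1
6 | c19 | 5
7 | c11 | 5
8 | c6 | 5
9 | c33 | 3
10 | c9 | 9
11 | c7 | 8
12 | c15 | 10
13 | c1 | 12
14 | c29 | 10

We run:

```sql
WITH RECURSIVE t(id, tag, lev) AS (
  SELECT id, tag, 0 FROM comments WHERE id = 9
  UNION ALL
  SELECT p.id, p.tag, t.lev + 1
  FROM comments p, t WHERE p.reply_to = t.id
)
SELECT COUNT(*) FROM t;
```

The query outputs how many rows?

5

Base: id=9 (c33) at lev 0.
Iteration 1: rows with reply_to in {9} -> c9 (id 10, lev 1).
Iteration 2: rows with reply_to in {10} -> c15 (id 12, lev 2), c29 (id 14, lev 2).
Iteration 3: rows with reply_to in {12,14} -> c1 (id 13, lev 3).
Iteration 4: no rows with reply_to in {13}; recursion stops.
Total rows emitted: 5.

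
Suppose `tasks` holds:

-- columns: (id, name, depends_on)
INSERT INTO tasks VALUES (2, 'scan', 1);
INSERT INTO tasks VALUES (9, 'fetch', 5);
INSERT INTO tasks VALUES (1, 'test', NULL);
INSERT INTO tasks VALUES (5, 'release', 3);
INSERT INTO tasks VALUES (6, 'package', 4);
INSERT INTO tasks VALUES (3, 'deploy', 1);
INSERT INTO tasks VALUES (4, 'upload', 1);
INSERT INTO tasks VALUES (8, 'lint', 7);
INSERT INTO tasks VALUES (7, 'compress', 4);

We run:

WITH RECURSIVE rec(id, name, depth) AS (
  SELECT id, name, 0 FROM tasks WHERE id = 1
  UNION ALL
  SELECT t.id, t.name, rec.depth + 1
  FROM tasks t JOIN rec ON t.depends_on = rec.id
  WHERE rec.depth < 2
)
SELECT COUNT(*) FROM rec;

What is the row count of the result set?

7

Base: id=1 (test) at depth 0.
Iteration 1: rows with depends_on in {1} -> scan (id 2, depth 1), deploy (id 3, depth 1), upload (id 4, depth 1).
Iteration 2: rows with depends_on in {2,3,4} -> release (id 5, depth 2), package (id 6, depth 2), compress (id 7, depth 2).
Iteration 3: depth < 2 fails for all current rows; recursion stops.
Total rows emitted: 7.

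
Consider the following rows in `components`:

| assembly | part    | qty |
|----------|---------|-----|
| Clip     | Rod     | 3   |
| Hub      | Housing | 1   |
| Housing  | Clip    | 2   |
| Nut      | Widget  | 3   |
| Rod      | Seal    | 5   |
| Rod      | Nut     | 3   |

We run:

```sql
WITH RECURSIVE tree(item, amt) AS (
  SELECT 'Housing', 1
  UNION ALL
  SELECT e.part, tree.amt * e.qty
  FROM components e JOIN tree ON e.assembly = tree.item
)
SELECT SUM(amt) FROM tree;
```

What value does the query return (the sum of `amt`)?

Base: (Housing, amt=1).
Iteration 1: components of {Housing} -> Clip = 1*2 = 2.
Iteration 2: components of {Clip} -> Rod = 2*3 = 6.
Iteration 3: components of {Rod} -> Nut = 6*3 = 18, Seal = 6*5 = 30.
Iteration 4: components of {Nut,Seal} -> Widget = 18*3 = 54.
Iteration 5: no further components; recursion stops.
SUM(amt) = 1 + 2 + 6 + 18 + 30 + 54 = 111.

111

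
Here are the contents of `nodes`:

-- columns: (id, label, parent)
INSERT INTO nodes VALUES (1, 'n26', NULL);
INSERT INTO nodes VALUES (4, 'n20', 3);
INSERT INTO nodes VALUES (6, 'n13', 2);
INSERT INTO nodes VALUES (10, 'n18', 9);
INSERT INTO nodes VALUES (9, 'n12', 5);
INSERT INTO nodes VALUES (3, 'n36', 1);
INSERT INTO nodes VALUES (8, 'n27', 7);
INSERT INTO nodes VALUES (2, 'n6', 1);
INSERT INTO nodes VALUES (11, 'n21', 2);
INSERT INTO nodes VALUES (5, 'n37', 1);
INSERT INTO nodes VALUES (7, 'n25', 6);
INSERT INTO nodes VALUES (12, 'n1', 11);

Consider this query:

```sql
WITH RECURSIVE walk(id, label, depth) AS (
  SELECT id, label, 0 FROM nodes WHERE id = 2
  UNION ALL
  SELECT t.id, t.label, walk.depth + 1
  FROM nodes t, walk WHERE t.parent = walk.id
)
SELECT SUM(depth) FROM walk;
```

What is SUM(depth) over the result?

9

Base: id=2 (n6) at depth 0.
Iteration 1: rows with parent in {2} -> n13 (id 6, depth 1), n21 (id 11, depth 1).
Iteration 2: rows with parent in {6,11} -> n25 (id 7, depth 2), n1 (id 12, depth 2).
Iteration 3: rows with parent in {7,12} -> n27 (id 8, depth 3).
Iteration 4: no rows with parent in {8}; recursion stops.
SUM(depth) = 0 + 1 + 1 + 2 + 2 + 3 = 9.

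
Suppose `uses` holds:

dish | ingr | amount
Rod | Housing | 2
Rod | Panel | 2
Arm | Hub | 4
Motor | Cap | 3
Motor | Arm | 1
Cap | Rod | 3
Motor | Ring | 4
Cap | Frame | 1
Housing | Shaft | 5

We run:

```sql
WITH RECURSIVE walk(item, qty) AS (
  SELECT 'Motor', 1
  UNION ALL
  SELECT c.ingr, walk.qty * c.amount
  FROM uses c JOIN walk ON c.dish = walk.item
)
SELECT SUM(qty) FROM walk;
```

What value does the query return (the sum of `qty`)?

Base: (Motor, qty=1).
Iteration 1: components of {Motor} -> Arm = 1*1 = 1, Cap = 1*3 = 3, Ring = 1*4 = 4.
Iteration 2: components of {Arm,Cap,Ring} -> Frame = 3*1 = 3, Hub = 1*4 = 4, Rod = 3*3 = 9.
Iteration 3: components of {Frame,Hub,Rod} -> Housing = 9*2 = 18, Panel = 9*2 = 18.
Iteration 4: components of {Housing,Panel} -> Shaft = 18*5 = 90.
Iteration 5: no further components; recursion stops.
SUM(qty) = 1 + 3 + 1 + 4 + 9 + 3 + 4 + 18 + 18 + 90 = 151.

151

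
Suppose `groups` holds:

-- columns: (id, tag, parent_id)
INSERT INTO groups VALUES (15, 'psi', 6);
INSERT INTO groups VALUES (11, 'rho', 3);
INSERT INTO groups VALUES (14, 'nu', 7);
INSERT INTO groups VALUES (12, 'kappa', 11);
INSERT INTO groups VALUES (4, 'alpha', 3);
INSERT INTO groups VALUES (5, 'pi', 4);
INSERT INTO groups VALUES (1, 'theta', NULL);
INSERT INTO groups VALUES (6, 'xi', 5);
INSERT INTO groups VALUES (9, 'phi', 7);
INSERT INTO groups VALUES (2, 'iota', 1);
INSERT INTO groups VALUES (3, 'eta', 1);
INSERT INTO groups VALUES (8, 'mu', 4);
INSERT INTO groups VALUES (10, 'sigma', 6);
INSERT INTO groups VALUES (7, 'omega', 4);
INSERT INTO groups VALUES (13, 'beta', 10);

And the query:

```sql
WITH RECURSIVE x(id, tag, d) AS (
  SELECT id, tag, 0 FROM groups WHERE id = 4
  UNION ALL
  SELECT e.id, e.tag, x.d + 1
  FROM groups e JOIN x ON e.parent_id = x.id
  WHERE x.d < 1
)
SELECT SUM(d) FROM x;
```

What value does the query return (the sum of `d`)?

3

Base: id=4 (alpha) at d 0.
Iteration 1: rows with parent_id in {4} -> pi (id 5, d 1), omega (id 7, d 1), mu (id 8, d 1).
Iteration 2: d < 1 fails for all current rows; recursion stops.
SUM(d) = 0 + 1 + 1 + 1 = 3.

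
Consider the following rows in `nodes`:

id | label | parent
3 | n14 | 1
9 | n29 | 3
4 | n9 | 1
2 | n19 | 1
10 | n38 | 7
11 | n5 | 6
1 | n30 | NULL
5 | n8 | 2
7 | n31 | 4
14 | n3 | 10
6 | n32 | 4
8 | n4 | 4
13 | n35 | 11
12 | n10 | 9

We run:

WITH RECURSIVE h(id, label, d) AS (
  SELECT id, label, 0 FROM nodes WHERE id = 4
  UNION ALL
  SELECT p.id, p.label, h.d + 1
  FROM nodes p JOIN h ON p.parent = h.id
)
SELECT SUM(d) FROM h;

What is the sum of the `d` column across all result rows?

13

Base: id=4 (n9) at d 0.
Iteration 1: rows with parent in {4} -> n32 (id 6, d 1), n31 (id 7, d 1), n4 (id 8, d 1).
Iteration 2: rows with parent in {6,7,8} -> n38 (id 10, d 2), n5 (id 11, d 2).
Iteration 3: rows with parent in {10,11} -> n35 (id 13, d 3), n3 (id 14, d 3).
Iteration 4: no rows with parent in {13,14}; recursion stops.
SUM(d) = 0 + 1 + 1 + 1 + 2 + 2 + 3 + 3 = 13.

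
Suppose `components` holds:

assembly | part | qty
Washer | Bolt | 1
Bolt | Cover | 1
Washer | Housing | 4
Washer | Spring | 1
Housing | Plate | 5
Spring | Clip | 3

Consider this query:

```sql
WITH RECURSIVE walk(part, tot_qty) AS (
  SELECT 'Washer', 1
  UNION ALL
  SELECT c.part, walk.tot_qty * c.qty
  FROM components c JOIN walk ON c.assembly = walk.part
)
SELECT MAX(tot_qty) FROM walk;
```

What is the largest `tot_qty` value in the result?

20

Base: (Washer, tot_qty=1).
Iteration 1: components of {Washer} -> Bolt = 1*1 = 1, Housing = 1*4 = 4, Spring = 1*1 = 1.
Iteration 2: components of {Bolt,Housing,Spring} -> Clip = 1*3 = 3, Cover = 1*1 = 1, Plate = 4*5 = 20.
Iteration 3: no further components; recursion stops.
tot_qty values: 1, 1, 4, 1, 1, 20, 3; the maximum is 20.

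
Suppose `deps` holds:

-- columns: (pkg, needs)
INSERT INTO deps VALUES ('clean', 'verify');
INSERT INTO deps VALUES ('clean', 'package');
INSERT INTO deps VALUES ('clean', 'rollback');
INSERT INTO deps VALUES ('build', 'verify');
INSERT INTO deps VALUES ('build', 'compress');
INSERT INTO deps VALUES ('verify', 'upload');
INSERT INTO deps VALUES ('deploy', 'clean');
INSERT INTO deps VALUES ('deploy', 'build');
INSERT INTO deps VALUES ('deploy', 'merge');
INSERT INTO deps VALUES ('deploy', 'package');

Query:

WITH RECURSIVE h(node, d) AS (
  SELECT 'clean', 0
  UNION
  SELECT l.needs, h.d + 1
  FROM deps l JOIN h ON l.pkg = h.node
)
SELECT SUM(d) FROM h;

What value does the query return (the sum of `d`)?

5

Base: (clean, d=0).
Iteration 1: edges from {clean} -> (package, d=1), (rollback, d=1), (verify, d=1).
Iteration 2: edges from {package,rollback,verify} -> (upload, d=2).
Iteration 3: no outgoing edges from {upload}; recursion stops.
SUM(d) = 0 + 1 + 1 + 1 + 2 = 5.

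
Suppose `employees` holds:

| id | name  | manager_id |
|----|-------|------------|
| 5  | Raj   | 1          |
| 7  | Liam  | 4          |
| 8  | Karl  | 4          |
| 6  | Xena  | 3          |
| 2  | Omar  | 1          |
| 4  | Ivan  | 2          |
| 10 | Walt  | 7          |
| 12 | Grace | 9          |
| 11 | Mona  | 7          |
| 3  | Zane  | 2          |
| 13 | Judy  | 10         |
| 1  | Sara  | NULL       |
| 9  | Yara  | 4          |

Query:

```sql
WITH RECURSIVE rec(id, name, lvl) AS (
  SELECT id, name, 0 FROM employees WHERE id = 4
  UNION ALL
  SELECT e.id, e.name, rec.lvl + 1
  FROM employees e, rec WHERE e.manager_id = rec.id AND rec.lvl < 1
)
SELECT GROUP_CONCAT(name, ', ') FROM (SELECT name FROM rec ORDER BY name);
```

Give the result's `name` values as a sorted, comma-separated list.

Base: id=4 (Ivan) at lvl 0.
Iteration 1: rows with manager_id in {4} -> Liam (id 7, lvl 1), Karl (id 8, lvl 1), Yara (id 9, lvl 1).
Iteration 2: lvl < 1 fails for all current rows; recursion stops.

Ivan, Karl, Liam, Yara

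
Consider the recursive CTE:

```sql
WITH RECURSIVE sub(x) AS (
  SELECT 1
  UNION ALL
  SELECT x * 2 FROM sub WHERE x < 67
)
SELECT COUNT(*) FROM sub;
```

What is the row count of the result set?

8

Base: x=1.
Iteration 1: 1 < 67 holds -> x = 1 * 2 = 2.
Iteration 2: 2 < 67 holds -> x = 2 * 2 = 4.
Iteration 3: 4 < 67 holds -> x = 4 * 2 = 8.
Iteration 4: 8 < 67 holds -> x = 8 * 2 = 16.
Iteration 5: 16 < 67 holds -> x = 16 * 2 = 32.
Iteration 6: 32 < 67 holds -> x = 32 * 2 = 64.
Iteration 7: 64 < 67 holds -> x = 64 * 2 = 128.
Iteration 8: 128 < 67 fails; recursion stops.
Total rows emitted: 8.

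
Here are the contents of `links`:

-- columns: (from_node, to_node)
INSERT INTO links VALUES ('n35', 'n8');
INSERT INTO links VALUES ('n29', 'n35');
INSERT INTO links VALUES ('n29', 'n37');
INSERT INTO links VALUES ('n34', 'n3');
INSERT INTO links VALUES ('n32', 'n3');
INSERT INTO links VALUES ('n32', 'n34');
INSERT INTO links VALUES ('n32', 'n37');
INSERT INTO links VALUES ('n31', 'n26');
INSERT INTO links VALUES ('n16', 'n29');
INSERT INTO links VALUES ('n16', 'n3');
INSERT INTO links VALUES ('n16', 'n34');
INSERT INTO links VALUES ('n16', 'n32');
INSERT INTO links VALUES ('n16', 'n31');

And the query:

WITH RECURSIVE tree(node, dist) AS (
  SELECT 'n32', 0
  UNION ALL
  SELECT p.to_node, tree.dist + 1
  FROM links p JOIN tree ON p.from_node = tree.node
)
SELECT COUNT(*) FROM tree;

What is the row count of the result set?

Base: (n32, dist=0).
Iteration 1: edges from {n32} -> (n3, dist=1), (n34, dist=1), (n37, dist=1).
Iteration 2: edges from {n3,n34,n37} -> (n3, dist=2).
Iteration 3: no outgoing edges from {n3}; recursion stops.
Total rows emitted: 5.

5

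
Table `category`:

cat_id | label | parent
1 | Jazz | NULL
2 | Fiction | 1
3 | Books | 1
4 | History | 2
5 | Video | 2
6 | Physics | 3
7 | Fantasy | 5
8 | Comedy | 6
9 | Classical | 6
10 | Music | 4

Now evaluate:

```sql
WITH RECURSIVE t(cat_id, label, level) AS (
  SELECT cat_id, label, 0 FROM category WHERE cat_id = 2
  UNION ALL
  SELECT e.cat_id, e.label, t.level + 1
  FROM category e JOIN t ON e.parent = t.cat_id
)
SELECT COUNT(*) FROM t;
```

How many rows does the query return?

5

Base: cat_id=2 (Fiction) at level 0.
Iteration 1: rows with parent in {2} -> History (id 4, level 1), Video (id 5, level 1).
Iteration 2: rows with parent in {4,5} -> Fantasy (id 7, level 2), Music (id 10, level 2).
Iteration 3: no rows with parent in {7,10}; recursion stops.
Total rows emitted: 5.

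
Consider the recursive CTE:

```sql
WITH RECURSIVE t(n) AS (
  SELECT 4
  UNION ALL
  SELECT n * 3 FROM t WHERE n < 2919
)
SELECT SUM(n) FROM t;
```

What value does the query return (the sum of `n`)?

Base: n=4.
Iteration 1: 4 < 2919 holds -> n = 4 * 3 = 12.
Iteration 2: 12 < 2919 holds -> n = 12 * 3 = 36.
Iteration 3: 36 < 2919 holds -> n = 36 * 3 = 108.
Iteration 4: 108 < 2919 holds -> n = 108 * 3 = 324.
Iteration 5: 324 < 2919 holds -> n = 324 * 3 = 972.
Iteration 6: 972 < 2919 holds -> n = 972 * 3 = 2916.
Iteration 7: 2916 < 2919 holds -> n = 2916 * 3 = 8748.
Iteration 8: 8748 < 2919 fails; recursion stops.
SUM(n) = 4 + 12 + 36 + 108 + 324 + 972 + 2916 + 8748 = 13120.

13120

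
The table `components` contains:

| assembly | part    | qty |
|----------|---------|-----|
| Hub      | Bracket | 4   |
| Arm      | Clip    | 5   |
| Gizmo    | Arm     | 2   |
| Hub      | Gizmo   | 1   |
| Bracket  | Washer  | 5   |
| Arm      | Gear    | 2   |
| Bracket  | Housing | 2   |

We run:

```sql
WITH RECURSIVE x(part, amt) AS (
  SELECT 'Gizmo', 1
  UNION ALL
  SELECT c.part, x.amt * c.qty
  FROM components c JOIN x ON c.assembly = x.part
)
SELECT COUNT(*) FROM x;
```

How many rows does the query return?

Base: (Gizmo, amt=1).
Iteration 1: components of {Gizmo} -> Arm = 1*2 = 2.
Iteration 2: components of {Arm} -> Clip = 2*5 = 10, Gear = 2*2 = 4.
Iteration 3: no further components; recursion stops.
Total rows emitted: 4.

4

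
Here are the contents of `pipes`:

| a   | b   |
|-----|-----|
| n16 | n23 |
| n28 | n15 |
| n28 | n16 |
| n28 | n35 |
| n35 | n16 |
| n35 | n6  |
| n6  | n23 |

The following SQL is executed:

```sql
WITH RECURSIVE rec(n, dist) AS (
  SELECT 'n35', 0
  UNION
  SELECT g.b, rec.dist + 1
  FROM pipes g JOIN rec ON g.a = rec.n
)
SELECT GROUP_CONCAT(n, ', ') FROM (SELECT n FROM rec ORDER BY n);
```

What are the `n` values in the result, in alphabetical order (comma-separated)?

n16, n23, n35, n6

Base: (n35, dist=0).
Iteration 1: edges from {n35} -> (n16, dist=1), (n6, dist=1).
Iteration 2: edges from {n16,n6} -> (n23, dist=2). [UNION drops 1 duplicate row(s)]
Iteration 3: no outgoing edges from {n23}; recursion stops.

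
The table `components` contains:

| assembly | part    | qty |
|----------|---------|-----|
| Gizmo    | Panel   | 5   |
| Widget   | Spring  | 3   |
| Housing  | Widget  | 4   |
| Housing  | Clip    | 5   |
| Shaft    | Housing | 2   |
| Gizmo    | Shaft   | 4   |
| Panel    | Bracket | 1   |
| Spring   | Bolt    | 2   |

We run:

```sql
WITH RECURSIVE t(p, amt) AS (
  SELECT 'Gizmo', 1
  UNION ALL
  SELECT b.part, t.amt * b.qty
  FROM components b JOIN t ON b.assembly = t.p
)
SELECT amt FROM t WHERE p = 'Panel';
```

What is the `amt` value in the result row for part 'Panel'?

Base: (Gizmo, amt=1).
Iteration 1: components of {Gizmo} -> Panel = 1*5 = 5, Shaft = 1*4 = 4.
Iteration 2: components of {Panel,Shaft} -> Bracket = 5*1 = 5, Housing = 4*2 = 8.
Iteration 3: components of {Bracket,Housing} -> Clip = 8*5 = 40, Widget = 8*4 = 32.
Iteration 4: components of {Clip,Widget} -> Spring = 32*3 = 96.
Iteration 5: components of {Spring} -> Bolt = 96*2 = 192.
Iteration 6: no further components; recursion stops.

5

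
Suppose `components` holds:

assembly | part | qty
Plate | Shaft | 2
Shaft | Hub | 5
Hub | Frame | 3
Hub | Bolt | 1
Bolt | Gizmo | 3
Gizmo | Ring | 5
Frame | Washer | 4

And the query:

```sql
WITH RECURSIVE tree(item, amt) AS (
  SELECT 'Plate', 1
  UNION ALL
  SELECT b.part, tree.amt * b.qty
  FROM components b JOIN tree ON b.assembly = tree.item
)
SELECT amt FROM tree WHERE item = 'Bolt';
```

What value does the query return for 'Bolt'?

Base: (Plate, amt=1).
Iteration 1: components of {Plate} -> Shaft = 1*2 = 2.
Iteration 2: components of {Shaft} -> Hub = 2*5 = 10.
Iteration 3: components of {Hub} -> Bolt = 10*1 = 10, Frame = 10*3 = 30.
Iteration 4: components of {Bolt,Frame} -> Gizmo = 10*3 = 30, Washer = 30*4 = 120.
Iteration 5: components of {Gizmo,Washer} -> Ring = 30*5 = 150.
Iteration 6: no further components; recursion stops.

10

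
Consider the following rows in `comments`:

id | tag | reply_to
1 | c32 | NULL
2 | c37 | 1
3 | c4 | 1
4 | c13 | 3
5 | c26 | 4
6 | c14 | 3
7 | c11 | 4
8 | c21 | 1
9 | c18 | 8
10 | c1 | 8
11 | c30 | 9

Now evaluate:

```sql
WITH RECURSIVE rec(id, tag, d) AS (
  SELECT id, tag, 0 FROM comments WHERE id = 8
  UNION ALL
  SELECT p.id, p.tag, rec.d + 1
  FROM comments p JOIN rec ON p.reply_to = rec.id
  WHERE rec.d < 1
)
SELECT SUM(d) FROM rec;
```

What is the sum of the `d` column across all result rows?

2

Base: id=8 (c21) at d 0.
Iteration 1: rows with reply_to in {8} -> c18 (id 9, d 1), c1 (id 10, d 1).
Iteration 2: d < 1 fails for all current rows; recursion stops.
SUM(d) = 0 + 1 + 1 = 2.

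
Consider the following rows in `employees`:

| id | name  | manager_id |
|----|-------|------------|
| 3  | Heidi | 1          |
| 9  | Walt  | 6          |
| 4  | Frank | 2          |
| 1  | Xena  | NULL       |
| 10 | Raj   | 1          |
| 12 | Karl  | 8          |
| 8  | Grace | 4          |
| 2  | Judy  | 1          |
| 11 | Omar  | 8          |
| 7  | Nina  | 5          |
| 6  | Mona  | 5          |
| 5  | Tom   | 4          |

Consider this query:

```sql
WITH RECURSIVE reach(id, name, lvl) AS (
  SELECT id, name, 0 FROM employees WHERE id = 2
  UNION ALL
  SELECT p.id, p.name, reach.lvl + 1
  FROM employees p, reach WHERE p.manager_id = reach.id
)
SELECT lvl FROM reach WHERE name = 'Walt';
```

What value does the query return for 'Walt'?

Base: id=2 (Judy) at lvl 0.
Iteration 1: rows with manager_id in {2} -> Frank (id 4, lvl 1).
Iteration 2: rows with manager_id in {4} -> Tom (id 5, lvl 2), Grace (id 8, lvl 2).
Iteration 3: rows with manager_id in {5,8} -> Mona (id 6, lvl 3), Nina (id 7, lvl 3), Omar (id 11, lvl 3), Karl (id 12, lvl 3).
Iteration 4: rows with manager_id in {6,7,11,12} -> Walt (id 9, lvl 4).
Iteration 5: no rows with manager_id in {9}; recursion stops.

4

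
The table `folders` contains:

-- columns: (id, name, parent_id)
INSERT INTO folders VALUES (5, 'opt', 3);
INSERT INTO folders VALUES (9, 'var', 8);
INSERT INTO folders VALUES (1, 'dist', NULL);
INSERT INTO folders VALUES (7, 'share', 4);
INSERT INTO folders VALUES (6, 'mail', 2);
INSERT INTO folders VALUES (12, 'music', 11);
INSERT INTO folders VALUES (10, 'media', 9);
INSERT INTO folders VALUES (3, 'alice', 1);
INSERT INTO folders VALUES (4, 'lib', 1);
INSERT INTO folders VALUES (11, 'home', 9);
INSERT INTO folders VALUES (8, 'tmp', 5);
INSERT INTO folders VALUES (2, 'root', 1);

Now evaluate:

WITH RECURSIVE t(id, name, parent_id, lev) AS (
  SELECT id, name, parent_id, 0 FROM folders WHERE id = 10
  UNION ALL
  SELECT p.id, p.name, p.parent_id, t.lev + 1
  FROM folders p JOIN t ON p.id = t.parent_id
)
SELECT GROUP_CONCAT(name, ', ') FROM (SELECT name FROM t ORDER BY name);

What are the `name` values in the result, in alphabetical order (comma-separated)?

Base: id=10 (media), parent_id=9, lev 0.
Iteration 1: join on id=9 -> var (id 9, parent_id=8, lev 1).
Iteration 2: join on id=8 -> tmp (id 8, parent_id=5, lev 2).
Iteration 3: join on id=5 -> opt (id 5, parent_id=3, lev 3).
Iteration 4: join on id=3 -> alice (id 3, parent_id=1, lev 4).
Iteration 5: join on id=1 -> dist (id 1, parent_id=NULL, lev 5).
Iteration 6: parent_id is NULL; no match; recursion stops.

alice, dist, media, opt, tmp, var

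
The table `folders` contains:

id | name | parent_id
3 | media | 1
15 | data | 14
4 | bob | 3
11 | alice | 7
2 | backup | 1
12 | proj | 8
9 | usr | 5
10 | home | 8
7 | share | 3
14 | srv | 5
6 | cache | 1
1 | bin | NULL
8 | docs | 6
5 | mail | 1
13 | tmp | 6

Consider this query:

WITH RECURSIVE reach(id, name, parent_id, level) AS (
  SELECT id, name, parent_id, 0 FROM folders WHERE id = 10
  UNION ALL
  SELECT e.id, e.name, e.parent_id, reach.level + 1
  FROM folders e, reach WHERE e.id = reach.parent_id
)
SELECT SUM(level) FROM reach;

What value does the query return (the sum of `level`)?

Base: id=10 (home), parent_id=8, level 0.
Iteration 1: join on id=8 -> docs (id 8, parent_id=6, level 1).
Iteration 2: join on id=6 -> cache (id 6, parent_id=1, level 2).
Iteration 3: join on id=1 -> bin (id 1, parent_id=NULL, level 3).
Iteration 4: parent_id is NULL; no match; recursion stops.
SUM(level) = 0 + 1 + 2 + 3 = 6.

6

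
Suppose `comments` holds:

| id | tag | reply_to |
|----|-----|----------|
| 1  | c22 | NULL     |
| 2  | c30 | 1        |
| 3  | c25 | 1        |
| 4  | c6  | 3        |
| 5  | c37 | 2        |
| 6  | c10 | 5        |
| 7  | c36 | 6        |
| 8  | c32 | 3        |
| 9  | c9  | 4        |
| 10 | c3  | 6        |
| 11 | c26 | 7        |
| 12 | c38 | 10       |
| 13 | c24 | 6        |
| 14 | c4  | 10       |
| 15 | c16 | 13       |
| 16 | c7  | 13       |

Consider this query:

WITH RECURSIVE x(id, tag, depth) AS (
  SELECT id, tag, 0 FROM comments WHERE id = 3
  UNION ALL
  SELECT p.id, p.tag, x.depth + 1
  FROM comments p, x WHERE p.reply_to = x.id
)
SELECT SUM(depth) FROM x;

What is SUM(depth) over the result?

4

Base: id=3 (c25) at depth 0.
Iteration 1: rows with reply_to in {3} -> c6 (id 4, depth 1), c32 (id 8, depth 1).
Iteration 2: rows with reply_to in {4,8} -> c9 (id 9, depth 2).
Iteration 3: no rows with reply_to in {9}; recursion stops.
SUM(depth) = 0 + 1 + 1 + 2 = 4.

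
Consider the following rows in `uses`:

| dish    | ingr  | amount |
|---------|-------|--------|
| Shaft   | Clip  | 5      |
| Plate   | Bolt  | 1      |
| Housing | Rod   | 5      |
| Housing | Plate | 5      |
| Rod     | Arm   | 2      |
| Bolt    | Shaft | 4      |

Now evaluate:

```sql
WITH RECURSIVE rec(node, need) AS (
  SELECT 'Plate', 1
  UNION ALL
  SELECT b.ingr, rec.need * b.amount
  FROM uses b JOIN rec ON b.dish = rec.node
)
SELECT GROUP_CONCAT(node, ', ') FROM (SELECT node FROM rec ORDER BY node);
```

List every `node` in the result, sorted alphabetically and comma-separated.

Bolt, Clip, Plate, Shaft

Base: (Plate, need=1).
Iteration 1: components of {Plate} -> Bolt = 1*1 = 1.
Iteration 2: components of {Bolt} -> Shaft = 1*4 = 4.
Iteration 3: components of {Shaft} -> Clip = 4*5 = 20.
Iteration 4: no further components; recursion stops.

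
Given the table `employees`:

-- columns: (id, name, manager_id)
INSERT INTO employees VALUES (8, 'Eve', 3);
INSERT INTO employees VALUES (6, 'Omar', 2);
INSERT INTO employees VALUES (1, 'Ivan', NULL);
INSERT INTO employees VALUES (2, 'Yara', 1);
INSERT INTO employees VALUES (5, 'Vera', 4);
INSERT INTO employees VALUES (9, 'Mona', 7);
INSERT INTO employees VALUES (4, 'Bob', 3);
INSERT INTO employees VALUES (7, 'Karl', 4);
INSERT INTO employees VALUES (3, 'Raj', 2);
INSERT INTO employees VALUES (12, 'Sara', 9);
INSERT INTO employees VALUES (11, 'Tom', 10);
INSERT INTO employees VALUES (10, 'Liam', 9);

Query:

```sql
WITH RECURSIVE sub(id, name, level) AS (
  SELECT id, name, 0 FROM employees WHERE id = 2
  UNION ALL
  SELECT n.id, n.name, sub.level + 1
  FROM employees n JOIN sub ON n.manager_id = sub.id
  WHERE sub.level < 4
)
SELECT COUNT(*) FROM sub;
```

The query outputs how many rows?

Base: id=2 (Yara) at level 0.
Iteration 1: rows with manager_id in {2} -> Raj (id 3, level 1), Omar (id 6, level 1).
Iteration 2: rows with manager_id in {3,6} -> Bob (id 4, level 2), Eve (id 8, level 2).
Iteration 3: rows with manager_id in {4,8} -> Vera (id 5, level 3), Karl (id 7, level 3).
Iteration 4: rows with manager_id in {5,7} -> Mona (id 9, level 4).
Iteration 5: level < 4 fails for all current rows; recursion stops.
Total rows emitted: 8.

8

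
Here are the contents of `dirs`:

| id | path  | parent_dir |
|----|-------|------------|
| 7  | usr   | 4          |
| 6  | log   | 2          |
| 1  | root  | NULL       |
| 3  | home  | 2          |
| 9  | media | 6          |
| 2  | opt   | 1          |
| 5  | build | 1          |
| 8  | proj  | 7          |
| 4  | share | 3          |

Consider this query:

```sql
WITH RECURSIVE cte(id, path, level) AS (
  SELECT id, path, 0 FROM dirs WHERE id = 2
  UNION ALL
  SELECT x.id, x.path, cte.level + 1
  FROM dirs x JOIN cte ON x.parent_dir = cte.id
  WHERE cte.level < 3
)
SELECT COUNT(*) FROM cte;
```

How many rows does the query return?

Base: id=2 (opt) at level 0.
Iteration 1: rows with parent_dir in {2} -> home (id 3, level 1), log (id 6, level 1).
Iteration 2: rows with parent_dir in {3,6} -> share (id 4, level 2), media (id 9, level 2).
Iteration 3: rows with parent_dir in {4,9} -> usr (id 7, level 3).
Iteration 4: level < 3 fails for all current rows; recursion stops.
Total rows emitted: 6.

6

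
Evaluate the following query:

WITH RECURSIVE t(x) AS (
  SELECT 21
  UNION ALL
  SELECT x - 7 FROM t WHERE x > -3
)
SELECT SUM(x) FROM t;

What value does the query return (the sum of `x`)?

35

Base: x=21.
Iteration 1: 21 > -3 holds -> x = 21 - 7 = 14.
Iteration 2: 14 > -3 holds -> x = 14 - 7 = 7.
Iteration 3: 7 > -3 holds -> x = 7 - 7 = 0.
Iteration 4: 0 > -3 holds -> x = 0 - 7 = -7.
Iteration 5: -7 > -3 fails; recursion stops.
SUM(x) = 21 + 14 + 7 + 0 + -7 = 35.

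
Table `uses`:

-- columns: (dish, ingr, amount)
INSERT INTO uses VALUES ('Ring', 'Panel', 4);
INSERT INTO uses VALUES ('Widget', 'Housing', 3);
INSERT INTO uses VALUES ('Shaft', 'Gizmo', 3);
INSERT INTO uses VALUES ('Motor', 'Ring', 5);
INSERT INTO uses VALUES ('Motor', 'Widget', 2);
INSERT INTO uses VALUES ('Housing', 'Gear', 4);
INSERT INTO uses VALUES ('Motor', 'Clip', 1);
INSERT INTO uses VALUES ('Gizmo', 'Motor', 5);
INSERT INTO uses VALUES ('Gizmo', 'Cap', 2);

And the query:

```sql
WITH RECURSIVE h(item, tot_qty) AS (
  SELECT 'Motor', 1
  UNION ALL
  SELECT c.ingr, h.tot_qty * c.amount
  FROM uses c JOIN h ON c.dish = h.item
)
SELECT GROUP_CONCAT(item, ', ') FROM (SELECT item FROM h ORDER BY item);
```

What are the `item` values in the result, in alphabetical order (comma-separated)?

Base: (Motor, tot_qty=1).
Iteration 1: components of {Motor} -> Clip = 1*1 = 1, Ring = 1*5 = 5, Widget = 1*2 = 2.
Iteration 2: components of {Clip,Ring,Widget} -> Housing = 2*3 = 6, Panel = 5*4 = 20.
Iteration 3: components of {Housing,Panel} -> Gear = 6*4 = 24.
Iteration 4: no further components; recursion stops.

Clip, Gear, Housing, Motor, Panel, Ring, Widget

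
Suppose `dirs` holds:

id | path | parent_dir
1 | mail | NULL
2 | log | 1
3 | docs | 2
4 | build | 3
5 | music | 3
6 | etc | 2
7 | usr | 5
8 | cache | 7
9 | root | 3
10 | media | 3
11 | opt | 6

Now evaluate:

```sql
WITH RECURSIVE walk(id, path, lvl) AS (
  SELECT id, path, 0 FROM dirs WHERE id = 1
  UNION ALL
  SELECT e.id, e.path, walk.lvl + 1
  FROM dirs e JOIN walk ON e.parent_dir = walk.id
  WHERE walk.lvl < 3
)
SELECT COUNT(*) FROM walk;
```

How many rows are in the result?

Base: id=1 (mail) at lvl 0.
Iteration 1: rows with parent_dir in {1} -> log (id 2, lvl 1).
Iteration 2: rows with parent_dir in {2} -> docs (id 3, lvl 2), etc (id 6, lvl 2).
Iteration 3: rows with parent_dir in {3,6} -> build (id 4, lvl 3), music (id 5, lvl 3), root (id 9, lvl 3), media (id 10, lvl 3), opt (id 11, lvl 3).
Iteration 4: lvl < 3 fails for all current rows; recursion stops.
Total rows emitted: 9.

9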